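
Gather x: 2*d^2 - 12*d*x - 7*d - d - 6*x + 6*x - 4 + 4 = 2*d^2 - 12*d*x - 8*d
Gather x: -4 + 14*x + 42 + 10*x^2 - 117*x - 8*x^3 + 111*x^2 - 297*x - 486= -8*x^3 + 121*x^2 - 400*x - 448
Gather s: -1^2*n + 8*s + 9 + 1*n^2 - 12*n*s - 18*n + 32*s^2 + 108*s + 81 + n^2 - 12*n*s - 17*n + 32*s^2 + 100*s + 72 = 2*n^2 - 36*n + 64*s^2 + s*(216 - 24*n) + 162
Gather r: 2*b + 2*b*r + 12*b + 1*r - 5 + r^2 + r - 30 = 14*b + r^2 + r*(2*b + 2) - 35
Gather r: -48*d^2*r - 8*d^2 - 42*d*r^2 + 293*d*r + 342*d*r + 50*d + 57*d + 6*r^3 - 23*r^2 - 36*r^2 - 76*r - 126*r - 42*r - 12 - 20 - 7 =-8*d^2 + 107*d + 6*r^3 + r^2*(-42*d - 59) + r*(-48*d^2 + 635*d - 244) - 39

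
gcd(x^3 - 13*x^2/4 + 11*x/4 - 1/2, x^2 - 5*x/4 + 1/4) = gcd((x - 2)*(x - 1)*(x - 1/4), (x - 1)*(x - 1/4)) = x^2 - 5*x/4 + 1/4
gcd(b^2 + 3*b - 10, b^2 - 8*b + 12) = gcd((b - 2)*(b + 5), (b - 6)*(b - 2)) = b - 2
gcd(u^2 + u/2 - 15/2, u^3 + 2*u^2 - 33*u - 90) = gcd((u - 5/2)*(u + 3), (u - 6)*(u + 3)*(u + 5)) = u + 3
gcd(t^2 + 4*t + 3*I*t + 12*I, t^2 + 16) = 1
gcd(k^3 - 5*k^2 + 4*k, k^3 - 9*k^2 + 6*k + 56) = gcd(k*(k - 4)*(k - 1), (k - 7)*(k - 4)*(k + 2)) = k - 4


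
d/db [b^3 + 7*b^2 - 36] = b*(3*b + 14)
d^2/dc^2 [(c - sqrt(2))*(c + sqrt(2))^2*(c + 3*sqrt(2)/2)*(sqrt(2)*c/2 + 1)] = 10*sqrt(2)*c^3 + 42*c^2 + 18*sqrt(2)*c - 8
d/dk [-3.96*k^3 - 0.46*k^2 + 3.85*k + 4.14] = -11.88*k^2 - 0.92*k + 3.85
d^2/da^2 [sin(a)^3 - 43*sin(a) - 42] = (49 - 9*sin(a)^2)*sin(a)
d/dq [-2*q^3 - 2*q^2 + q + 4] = -6*q^2 - 4*q + 1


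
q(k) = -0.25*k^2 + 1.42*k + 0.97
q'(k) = 1.42 - 0.5*k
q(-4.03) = -8.81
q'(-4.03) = 3.44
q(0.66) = 1.80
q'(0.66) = 1.09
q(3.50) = 2.88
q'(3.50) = -0.33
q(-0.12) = 0.80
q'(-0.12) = 1.48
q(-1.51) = -1.74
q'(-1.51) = 2.18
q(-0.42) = 0.33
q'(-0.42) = 1.63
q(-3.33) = -6.53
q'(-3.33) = 3.08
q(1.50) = 2.54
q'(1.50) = 0.67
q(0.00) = 0.97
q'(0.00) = 1.42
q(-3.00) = -5.54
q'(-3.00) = 2.92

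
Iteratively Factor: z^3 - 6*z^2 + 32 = (z - 4)*(z^2 - 2*z - 8) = (z - 4)^2*(z + 2)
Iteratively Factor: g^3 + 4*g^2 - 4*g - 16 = (g + 2)*(g^2 + 2*g - 8) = (g + 2)*(g + 4)*(g - 2)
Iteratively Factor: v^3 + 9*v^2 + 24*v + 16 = (v + 4)*(v^2 + 5*v + 4) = (v + 1)*(v + 4)*(v + 4)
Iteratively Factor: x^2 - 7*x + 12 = (x - 4)*(x - 3)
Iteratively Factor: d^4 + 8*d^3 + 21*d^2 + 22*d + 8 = (d + 1)*(d^3 + 7*d^2 + 14*d + 8) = (d + 1)^2*(d^2 + 6*d + 8) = (d + 1)^2*(d + 2)*(d + 4)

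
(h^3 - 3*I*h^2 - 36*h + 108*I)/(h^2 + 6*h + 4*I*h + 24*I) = (h^2 - 3*h*(2 + I) + 18*I)/(h + 4*I)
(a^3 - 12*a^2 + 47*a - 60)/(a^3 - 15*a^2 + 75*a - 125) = (a^2 - 7*a + 12)/(a^2 - 10*a + 25)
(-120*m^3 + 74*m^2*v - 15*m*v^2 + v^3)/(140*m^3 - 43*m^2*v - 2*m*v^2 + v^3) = (-6*m + v)/(7*m + v)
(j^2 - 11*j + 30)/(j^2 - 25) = (j - 6)/(j + 5)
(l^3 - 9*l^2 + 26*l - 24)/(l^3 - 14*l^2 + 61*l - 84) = (l - 2)/(l - 7)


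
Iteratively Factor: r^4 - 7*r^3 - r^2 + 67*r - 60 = (r - 5)*(r^3 - 2*r^2 - 11*r + 12) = (r - 5)*(r - 1)*(r^2 - r - 12) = (r - 5)*(r - 1)*(r + 3)*(r - 4)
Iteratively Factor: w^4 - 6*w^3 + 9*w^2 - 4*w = (w)*(w^3 - 6*w^2 + 9*w - 4) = w*(w - 1)*(w^2 - 5*w + 4) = w*(w - 4)*(w - 1)*(w - 1)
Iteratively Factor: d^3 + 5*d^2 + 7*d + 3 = (d + 3)*(d^2 + 2*d + 1) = (d + 1)*(d + 3)*(d + 1)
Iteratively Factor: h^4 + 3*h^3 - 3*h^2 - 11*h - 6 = (h + 1)*(h^3 + 2*h^2 - 5*h - 6) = (h + 1)*(h + 3)*(h^2 - h - 2) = (h + 1)^2*(h + 3)*(h - 2)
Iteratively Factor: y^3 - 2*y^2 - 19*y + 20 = (y + 4)*(y^2 - 6*y + 5) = (y - 5)*(y + 4)*(y - 1)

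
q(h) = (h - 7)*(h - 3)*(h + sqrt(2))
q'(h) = (h - 7)*(h - 3) + (h - 7)*(h + sqrt(2)) + (h - 3)*(h + sqrt(2))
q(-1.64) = -9.05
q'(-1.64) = 43.09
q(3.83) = -13.80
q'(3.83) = -14.90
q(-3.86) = -182.21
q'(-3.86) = 117.84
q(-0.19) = 28.08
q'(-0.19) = 10.23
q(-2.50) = -56.73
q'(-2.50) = 68.54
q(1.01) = 28.90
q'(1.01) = -7.43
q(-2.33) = -45.54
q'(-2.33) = 63.15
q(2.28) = 12.55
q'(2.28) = -16.70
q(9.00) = 124.97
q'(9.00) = 95.31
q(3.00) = 0.00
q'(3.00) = -17.66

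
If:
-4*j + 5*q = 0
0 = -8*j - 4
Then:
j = -1/2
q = -2/5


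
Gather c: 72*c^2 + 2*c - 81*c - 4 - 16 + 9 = 72*c^2 - 79*c - 11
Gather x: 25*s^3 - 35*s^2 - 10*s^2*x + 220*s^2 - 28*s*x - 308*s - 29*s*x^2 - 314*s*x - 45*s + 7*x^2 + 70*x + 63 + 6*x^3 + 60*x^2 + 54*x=25*s^3 + 185*s^2 - 353*s + 6*x^3 + x^2*(67 - 29*s) + x*(-10*s^2 - 342*s + 124) + 63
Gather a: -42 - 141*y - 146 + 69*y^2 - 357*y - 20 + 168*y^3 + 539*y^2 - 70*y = 168*y^3 + 608*y^2 - 568*y - 208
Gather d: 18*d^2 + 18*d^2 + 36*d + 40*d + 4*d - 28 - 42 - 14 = 36*d^2 + 80*d - 84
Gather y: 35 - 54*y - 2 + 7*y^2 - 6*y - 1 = 7*y^2 - 60*y + 32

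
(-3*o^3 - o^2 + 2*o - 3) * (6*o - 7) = -18*o^4 + 15*o^3 + 19*o^2 - 32*o + 21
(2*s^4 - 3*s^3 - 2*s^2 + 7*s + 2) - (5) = 2*s^4 - 3*s^3 - 2*s^2 + 7*s - 3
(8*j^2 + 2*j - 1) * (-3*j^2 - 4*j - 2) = -24*j^4 - 38*j^3 - 21*j^2 + 2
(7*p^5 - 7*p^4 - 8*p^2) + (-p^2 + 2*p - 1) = 7*p^5 - 7*p^4 - 9*p^2 + 2*p - 1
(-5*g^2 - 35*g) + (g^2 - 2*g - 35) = -4*g^2 - 37*g - 35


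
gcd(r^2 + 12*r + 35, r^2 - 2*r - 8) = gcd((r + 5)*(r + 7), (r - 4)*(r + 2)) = 1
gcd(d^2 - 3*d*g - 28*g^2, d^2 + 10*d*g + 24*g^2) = d + 4*g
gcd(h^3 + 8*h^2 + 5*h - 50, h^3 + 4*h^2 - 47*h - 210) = h + 5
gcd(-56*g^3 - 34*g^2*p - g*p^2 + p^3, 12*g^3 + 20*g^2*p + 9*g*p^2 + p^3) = 2*g + p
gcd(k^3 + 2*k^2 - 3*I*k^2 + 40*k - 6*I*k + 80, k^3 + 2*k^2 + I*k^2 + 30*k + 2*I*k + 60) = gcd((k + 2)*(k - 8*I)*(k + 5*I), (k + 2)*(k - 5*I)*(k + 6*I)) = k + 2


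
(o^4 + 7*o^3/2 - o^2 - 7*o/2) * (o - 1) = o^5 + 5*o^4/2 - 9*o^3/2 - 5*o^2/2 + 7*o/2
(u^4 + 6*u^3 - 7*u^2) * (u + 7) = u^5 + 13*u^4 + 35*u^3 - 49*u^2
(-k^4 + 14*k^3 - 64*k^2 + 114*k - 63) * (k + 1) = -k^5 + 13*k^4 - 50*k^3 + 50*k^2 + 51*k - 63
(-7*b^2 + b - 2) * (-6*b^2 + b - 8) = 42*b^4 - 13*b^3 + 69*b^2 - 10*b + 16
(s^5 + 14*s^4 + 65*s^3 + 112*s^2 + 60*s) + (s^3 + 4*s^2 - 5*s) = s^5 + 14*s^4 + 66*s^3 + 116*s^2 + 55*s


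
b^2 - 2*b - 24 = (b - 6)*(b + 4)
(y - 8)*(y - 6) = y^2 - 14*y + 48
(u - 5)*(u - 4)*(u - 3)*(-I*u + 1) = -I*u^4 + u^3 + 12*I*u^3 - 12*u^2 - 47*I*u^2 + 47*u + 60*I*u - 60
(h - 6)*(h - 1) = h^2 - 7*h + 6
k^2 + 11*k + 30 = (k + 5)*(k + 6)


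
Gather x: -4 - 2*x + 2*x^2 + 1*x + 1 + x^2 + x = 3*x^2 - 3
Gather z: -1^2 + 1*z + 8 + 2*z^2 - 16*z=2*z^2 - 15*z + 7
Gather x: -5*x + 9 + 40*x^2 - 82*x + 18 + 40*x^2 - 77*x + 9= 80*x^2 - 164*x + 36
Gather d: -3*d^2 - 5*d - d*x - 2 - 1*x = -3*d^2 + d*(-x - 5) - x - 2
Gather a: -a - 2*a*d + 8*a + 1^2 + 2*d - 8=a*(7 - 2*d) + 2*d - 7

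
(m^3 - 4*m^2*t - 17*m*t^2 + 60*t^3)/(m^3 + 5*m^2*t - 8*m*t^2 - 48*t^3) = (m - 5*t)/(m + 4*t)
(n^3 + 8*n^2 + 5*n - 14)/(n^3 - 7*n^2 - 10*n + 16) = (n + 7)/(n - 8)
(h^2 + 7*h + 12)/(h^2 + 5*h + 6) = (h + 4)/(h + 2)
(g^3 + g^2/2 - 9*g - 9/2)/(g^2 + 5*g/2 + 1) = (g^2 - 9)/(g + 2)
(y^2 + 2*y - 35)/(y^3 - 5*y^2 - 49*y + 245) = 1/(y - 7)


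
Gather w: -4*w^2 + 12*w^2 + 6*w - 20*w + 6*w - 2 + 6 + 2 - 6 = 8*w^2 - 8*w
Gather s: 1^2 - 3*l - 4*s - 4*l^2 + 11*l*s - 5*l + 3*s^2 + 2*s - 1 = -4*l^2 - 8*l + 3*s^2 + s*(11*l - 2)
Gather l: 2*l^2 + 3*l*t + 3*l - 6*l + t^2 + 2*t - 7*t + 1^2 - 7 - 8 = 2*l^2 + l*(3*t - 3) + t^2 - 5*t - 14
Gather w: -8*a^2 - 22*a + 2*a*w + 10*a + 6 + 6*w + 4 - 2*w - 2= -8*a^2 - 12*a + w*(2*a + 4) + 8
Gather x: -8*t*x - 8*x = x*(-8*t - 8)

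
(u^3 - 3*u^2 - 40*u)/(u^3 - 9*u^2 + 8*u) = (u + 5)/(u - 1)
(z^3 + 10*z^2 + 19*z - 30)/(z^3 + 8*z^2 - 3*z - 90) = (z - 1)/(z - 3)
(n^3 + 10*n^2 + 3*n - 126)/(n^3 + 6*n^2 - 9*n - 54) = (n + 7)/(n + 3)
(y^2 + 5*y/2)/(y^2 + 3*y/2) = (2*y + 5)/(2*y + 3)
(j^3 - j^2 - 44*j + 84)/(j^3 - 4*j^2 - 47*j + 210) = (j - 2)/(j - 5)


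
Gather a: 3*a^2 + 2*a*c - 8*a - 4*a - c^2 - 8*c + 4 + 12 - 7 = 3*a^2 + a*(2*c - 12) - c^2 - 8*c + 9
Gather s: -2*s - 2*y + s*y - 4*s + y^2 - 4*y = s*(y - 6) + y^2 - 6*y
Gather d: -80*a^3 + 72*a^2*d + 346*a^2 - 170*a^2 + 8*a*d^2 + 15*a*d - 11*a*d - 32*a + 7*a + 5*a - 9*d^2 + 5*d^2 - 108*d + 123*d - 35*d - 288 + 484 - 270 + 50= -80*a^3 + 176*a^2 - 20*a + d^2*(8*a - 4) + d*(72*a^2 + 4*a - 20) - 24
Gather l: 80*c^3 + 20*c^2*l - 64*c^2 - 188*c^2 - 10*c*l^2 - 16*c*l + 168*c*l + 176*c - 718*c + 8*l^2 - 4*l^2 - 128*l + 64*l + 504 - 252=80*c^3 - 252*c^2 - 542*c + l^2*(4 - 10*c) + l*(20*c^2 + 152*c - 64) + 252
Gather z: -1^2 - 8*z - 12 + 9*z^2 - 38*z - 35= 9*z^2 - 46*z - 48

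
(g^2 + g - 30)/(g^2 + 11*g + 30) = (g - 5)/(g + 5)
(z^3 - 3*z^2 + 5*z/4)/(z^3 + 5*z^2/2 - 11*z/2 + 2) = z*(2*z - 5)/(2*(z^2 + 3*z - 4))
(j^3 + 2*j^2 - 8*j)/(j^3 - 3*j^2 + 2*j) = (j + 4)/(j - 1)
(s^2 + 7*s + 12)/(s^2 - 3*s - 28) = (s + 3)/(s - 7)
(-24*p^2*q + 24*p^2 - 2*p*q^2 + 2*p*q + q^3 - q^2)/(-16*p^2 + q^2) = (6*p*q - 6*p - q^2 + q)/(4*p - q)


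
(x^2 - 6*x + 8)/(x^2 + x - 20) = (x - 2)/(x + 5)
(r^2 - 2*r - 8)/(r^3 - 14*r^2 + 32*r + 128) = (r - 4)/(r^2 - 16*r + 64)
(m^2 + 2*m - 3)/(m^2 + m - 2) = (m + 3)/(m + 2)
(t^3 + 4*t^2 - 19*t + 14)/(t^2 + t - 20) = (t^3 + 4*t^2 - 19*t + 14)/(t^2 + t - 20)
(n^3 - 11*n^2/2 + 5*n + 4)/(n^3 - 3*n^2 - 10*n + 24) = (n + 1/2)/(n + 3)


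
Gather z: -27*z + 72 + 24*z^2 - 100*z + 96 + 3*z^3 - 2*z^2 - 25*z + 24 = 3*z^3 + 22*z^2 - 152*z + 192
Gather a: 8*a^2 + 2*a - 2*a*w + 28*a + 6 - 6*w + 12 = 8*a^2 + a*(30 - 2*w) - 6*w + 18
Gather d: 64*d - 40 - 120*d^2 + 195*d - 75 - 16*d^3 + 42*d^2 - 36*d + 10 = -16*d^3 - 78*d^2 + 223*d - 105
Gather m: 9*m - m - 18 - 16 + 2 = 8*m - 32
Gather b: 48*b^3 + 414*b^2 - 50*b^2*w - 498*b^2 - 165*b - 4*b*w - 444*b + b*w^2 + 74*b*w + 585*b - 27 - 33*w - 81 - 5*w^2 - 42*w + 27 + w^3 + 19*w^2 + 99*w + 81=48*b^3 + b^2*(-50*w - 84) + b*(w^2 + 70*w - 24) + w^3 + 14*w^2 + 24*w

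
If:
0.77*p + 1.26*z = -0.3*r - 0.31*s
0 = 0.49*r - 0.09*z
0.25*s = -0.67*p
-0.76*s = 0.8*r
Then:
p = 0.00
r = 0.00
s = 0.00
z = 0.00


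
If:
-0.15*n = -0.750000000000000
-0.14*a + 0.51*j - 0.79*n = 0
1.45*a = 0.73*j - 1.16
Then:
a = 3.60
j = 8.73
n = 5.00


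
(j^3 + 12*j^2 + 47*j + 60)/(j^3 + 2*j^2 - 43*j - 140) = (j + 3)/(j - 7)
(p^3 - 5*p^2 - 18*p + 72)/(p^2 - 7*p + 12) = (p^2 - 2*p - 24)/(p - 4)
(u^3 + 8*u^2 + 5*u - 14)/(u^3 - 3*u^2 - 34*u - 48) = (u^2 + 6*u - 7)/(u^2 - 5*u - 24)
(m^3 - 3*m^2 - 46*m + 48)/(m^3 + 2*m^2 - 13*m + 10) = (m^2 - 2*m - 48)/(m^2 + 3*m - 10)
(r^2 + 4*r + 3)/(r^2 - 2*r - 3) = (r + 3)/(r - 3)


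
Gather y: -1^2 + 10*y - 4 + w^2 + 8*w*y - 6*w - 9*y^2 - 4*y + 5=w^2 - 6*w - 9*y^2 + y*(8*w + 6)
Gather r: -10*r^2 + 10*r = -10*r^2 + 10*r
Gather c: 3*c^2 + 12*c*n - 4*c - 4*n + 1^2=3*c^2 + c*(12*n - 4) - 4*n + 1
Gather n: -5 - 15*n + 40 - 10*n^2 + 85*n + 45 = -10*n^2 + 70*n + 80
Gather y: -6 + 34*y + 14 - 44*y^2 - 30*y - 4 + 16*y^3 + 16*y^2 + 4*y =16*y^3 - 28*y^2 + 8*y + 4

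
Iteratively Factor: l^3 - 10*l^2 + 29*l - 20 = (l - 4)*(l^2 - 6*l + 5) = (l - 4)*(l - 1)*(l - 5)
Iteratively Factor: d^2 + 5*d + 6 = (d + 2)*(d + 3)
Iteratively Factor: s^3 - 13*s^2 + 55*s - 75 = (s - 3)*(s^2 - 10*s + 25) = (s - 5)*(s - 3)*(s - 5)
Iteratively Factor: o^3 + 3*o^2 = (o)*(o^2 + 3*o) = o*(o + 3)*(o)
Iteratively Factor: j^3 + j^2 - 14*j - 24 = (j + 2)*(j^2 - j - 12) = (j + 2)*(j + 3)*(j - 4)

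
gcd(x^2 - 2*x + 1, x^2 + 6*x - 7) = x - 1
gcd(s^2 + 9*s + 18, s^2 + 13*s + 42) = s + 6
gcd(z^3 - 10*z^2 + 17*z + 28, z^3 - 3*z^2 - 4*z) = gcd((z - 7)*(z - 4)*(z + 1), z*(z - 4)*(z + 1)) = z^2 - 3*z - 4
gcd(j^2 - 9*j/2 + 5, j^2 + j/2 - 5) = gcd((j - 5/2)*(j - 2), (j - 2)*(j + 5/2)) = j - 2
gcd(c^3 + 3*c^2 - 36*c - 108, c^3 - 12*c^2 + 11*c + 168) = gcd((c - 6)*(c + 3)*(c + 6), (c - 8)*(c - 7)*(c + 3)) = c + 3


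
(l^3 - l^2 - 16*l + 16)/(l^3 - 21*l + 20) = (l + 4)/(l + 5)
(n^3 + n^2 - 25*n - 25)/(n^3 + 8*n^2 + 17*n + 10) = (n - 5)/(n + 2)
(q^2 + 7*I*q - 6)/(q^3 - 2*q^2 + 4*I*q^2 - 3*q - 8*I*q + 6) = (q + 6*I)/(q^2 + q*(-2 + 3*I) - 6*I)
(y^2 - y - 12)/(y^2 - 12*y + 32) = (y + 3)/(y - 8)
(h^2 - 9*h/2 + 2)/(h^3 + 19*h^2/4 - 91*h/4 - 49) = 2*(2*h - 1)/(4*h^2 + 35*h + 49)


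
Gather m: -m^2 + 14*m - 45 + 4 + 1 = -m^2 + 14*m - 40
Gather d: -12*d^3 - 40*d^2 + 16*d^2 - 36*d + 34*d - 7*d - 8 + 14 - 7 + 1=-12*d^3 - 24*d^2 - 9*d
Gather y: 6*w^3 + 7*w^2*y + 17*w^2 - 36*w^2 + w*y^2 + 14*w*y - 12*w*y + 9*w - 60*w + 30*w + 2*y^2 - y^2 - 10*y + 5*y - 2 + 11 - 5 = 6*w^3 - 19*w^2 - 21*w + y^2*(w + 1) + y*(7*w^2 + 2*w - 5) + 4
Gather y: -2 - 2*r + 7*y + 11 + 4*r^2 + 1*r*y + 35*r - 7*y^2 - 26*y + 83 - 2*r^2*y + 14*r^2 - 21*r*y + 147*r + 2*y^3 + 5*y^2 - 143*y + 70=18*r^2 + 180*r + 2*y^3 - 2*y^2 + y*(-2*r^2 - 20*r - 162) + 162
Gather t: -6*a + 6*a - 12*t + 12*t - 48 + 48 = 0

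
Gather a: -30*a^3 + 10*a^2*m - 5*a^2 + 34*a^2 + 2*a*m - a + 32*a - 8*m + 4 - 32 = -30*a^3 + a^2*(10*m + 29) + a*(2*m + 31) - 8*m - 28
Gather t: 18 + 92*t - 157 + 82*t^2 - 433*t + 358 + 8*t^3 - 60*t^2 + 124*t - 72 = 8*t^3 + 22*t^2 - 217*t + 147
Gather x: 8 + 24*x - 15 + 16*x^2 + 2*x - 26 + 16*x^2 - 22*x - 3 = 32*x^2 + 4*x - 36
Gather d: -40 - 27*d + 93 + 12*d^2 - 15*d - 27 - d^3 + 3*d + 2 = -d^3 + 12*d^2 - 39*d + 28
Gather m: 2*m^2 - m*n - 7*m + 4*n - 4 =2*m^2 + m*(-n - 7) + 4*n - 4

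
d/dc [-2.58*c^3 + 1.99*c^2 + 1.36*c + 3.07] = -7.74*c^2 + 3.98*c + 1.36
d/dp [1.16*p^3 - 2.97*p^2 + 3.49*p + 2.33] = 3.48*p^2 - 5.94*p + 3.49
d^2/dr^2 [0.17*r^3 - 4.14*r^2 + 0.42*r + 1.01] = 1.02*r - 8.28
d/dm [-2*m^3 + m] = 1 - 6*m^2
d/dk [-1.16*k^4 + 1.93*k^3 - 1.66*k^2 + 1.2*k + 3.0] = -4.64*k^3 + 5.79*k^2 - 3.32*k + 1.2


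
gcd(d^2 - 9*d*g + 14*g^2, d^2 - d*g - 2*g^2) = d - 2*g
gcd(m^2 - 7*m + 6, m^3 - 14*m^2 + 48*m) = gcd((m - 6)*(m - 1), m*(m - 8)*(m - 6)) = m - 6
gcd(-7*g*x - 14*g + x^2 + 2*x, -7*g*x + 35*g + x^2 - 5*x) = -7*g + x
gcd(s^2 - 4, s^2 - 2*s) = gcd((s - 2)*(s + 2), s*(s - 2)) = s - 2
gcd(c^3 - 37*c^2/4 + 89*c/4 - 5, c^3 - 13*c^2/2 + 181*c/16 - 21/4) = c - 4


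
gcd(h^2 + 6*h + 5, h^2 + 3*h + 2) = h + 1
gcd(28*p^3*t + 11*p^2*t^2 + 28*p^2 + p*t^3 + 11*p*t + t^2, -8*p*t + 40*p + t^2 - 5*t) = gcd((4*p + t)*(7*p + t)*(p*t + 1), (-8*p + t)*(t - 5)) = 1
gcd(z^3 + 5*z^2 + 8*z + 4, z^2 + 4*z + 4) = z^2 + 4*z + 4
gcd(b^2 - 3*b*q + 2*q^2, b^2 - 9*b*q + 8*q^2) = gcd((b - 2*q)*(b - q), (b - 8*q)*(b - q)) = -b + q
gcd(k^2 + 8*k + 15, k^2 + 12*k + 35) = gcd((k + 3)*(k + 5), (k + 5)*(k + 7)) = k + 5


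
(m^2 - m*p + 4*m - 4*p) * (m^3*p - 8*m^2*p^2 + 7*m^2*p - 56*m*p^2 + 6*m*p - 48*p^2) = m^5*p - 9*m^4*p^2 + 11*m^4*p + 8*m^3*p^3 - 99*m^3*p^2 + 34*m^3*p + 88*m^2*p^3 - 306*m^2*p^2 + 24*m^2*p + 272*m*p^3 - 216*m*p^2 + 192*p^3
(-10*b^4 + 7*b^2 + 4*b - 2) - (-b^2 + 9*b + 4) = -10*b^4 + 8*b^2 - 5*b - 6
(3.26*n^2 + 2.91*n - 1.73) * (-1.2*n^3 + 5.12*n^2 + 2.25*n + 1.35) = -3.912*n^5 + 13.1992*n^4 + 24.3102*n^3 + 2.0909*n^2 + 0.0360000000000005*n - 2.3355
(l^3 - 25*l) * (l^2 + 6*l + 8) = l^5 + 6*l^4 - 17*l^3 - 150*l^2 - 200*l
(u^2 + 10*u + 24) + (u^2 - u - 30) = 2*u^2 + 9*u - 6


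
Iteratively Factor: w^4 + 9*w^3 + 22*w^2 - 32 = (w + 2)*(w^3 + 7*w^2 + 8*w - 16) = (w + 2)*(w + 4)*(w^2 + 3*w - 4) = (w + 2)*(w + 4)^2*(w - 1)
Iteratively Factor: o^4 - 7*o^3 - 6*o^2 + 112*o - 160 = (o - 2)*(o^3 - 5*o^2 - 16*o + 80) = (o - 2)*(o + 4)*(o^2 - 9*o + 20) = (o - 4)*(o - 2)*(o + 4)*(o - 5)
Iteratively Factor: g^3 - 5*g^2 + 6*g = (g - 3)*(g^2 - 2*g) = g*(g - 3)*(g - 2)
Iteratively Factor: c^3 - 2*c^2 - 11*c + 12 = (c + 3)*(c^2 - 5*c + 4) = (c - 4)*(c + 3)*(c - 1)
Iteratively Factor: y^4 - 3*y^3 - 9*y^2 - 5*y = (y + 1)*(y^3 - 4*y^2 - 5*y) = (y + 1)^2*(y^2 - 5*y) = (y - 5)*(y + 1)^2*(y)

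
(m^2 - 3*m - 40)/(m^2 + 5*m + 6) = (m^2 - 3*m - 40)/(m^2 + 5*m + 6)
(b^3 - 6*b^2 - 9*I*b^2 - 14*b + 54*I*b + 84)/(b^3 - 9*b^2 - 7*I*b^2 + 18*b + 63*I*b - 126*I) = (b - 2*I)/(b - 3)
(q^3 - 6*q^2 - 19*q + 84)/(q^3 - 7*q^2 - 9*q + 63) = (q + 4)/(q + 3)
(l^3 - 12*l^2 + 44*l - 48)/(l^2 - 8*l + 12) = l - 4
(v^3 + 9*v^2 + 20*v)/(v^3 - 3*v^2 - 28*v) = (v + 5)/(v - 7)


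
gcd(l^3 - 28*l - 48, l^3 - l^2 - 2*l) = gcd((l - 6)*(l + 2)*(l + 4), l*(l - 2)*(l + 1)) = 1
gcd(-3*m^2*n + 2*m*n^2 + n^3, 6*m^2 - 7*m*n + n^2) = m - n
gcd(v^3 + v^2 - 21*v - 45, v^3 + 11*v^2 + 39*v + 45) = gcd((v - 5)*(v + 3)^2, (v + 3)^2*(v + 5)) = v^2 + 6*v + 9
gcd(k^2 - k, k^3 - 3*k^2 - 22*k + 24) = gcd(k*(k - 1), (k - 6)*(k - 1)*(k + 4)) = k - 1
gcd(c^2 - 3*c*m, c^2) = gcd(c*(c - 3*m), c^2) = c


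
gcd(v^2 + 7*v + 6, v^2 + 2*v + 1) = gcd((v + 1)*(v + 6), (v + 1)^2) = v + 1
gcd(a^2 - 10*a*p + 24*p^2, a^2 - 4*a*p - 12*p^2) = -a + 6*p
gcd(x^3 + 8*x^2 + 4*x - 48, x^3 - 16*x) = x + 4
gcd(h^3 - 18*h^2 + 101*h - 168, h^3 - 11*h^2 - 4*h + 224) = h^2 - 15*h + 56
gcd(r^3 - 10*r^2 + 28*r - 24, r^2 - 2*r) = r - 2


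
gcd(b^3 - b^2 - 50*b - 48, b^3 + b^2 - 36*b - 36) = b^2 + 7*b + 6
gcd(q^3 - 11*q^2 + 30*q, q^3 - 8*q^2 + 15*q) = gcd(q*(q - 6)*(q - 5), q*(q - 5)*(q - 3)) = q^2 - 5*q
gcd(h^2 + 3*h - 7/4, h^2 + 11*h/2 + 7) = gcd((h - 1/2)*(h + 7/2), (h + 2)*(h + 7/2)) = h + 7/2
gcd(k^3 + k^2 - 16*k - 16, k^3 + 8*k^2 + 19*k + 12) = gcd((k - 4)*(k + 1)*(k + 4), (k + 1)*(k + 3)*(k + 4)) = k^2 + 5*k + 4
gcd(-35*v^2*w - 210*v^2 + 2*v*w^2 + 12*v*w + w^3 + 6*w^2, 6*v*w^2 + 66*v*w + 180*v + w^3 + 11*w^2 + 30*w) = w + 6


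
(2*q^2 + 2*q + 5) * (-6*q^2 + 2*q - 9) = -12*q^4 - 8*q^3 - 44*q^2 - 8*q - 45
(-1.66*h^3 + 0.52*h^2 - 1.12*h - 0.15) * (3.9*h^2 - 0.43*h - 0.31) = -6.474*h^5 + 2.7418*h^4 - 4.077*h^3 - 0.2646*h^2 + 0.4117*h + 0.0465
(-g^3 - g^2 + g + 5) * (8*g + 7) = -8*g^4 - 15*g^3 + g^2 + 47*g + 35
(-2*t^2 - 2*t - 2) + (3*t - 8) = -2*t^2 + t - 10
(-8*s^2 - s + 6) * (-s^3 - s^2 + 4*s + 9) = 8*s^5 + 9*s^4 - 37*s^3 - 82*s^2 + 15*s + 54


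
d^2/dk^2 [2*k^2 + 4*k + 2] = 4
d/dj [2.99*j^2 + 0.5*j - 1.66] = 5.98*j + 0.5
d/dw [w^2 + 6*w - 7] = 2*w + 6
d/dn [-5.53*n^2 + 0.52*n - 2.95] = 0.52 - 11.06*n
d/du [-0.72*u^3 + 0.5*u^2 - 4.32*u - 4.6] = -2.16*u^2 + 1.0*u - 4.32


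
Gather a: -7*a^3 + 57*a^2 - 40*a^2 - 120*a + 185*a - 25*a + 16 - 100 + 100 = -7*a^3 + 17*a^2 + 40*a + 16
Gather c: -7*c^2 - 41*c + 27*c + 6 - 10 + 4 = -7*c^2 - 14*c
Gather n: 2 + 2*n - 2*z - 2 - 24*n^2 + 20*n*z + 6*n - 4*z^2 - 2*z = -24*n^2 + n*(20*z + 8) - 4*z^2 - 4*z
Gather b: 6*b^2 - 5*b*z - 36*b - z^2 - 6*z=6*b^2 + b*(-5*z - 36) - z^2 - 6*z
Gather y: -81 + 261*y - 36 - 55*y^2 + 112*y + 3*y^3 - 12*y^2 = 3*y^3 - 67*y^2 + 373*y - 117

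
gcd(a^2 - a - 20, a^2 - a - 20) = a^2 - a - 20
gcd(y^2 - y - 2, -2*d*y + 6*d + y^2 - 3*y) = 1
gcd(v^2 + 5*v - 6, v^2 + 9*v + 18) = v + 6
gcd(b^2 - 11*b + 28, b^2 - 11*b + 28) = b^2 - 11*b + 28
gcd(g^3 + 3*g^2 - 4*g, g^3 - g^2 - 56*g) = g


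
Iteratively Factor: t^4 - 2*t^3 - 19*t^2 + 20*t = (t - 1)*(t^3 - t^2 - 20*t) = (t - 1)*(t + 4)*(t^2 - 5*t) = t*(t - 1)*(t + 4)*(t - 5)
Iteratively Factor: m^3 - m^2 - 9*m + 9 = (m + 3)*(m^2 - 4*m + 3) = (m - 1)*(m + 3)*(m - 3)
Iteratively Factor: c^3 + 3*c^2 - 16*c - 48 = (c - 4)*(c^2 + 7*c + 12) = (c - 4)*(c + 3)*(c + 4)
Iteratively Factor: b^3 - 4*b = (b)*(b^2 - 4) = b*(b - 2)*(b + 2)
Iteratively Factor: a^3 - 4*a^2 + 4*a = (a)*(a^2 - 4*a + 4) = a*(a - 2)*(a - 2)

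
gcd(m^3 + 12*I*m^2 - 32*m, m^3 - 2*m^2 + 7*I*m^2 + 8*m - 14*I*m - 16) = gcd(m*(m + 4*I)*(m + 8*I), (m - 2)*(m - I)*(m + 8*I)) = m + 8*I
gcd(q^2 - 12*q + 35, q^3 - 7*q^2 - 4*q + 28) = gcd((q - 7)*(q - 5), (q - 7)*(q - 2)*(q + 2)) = q - 7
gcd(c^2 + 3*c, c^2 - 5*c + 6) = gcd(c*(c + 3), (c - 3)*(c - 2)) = 1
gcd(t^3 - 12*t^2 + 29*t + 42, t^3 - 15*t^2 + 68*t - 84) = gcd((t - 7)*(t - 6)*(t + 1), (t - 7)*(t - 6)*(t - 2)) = t^2 - 13*t + 42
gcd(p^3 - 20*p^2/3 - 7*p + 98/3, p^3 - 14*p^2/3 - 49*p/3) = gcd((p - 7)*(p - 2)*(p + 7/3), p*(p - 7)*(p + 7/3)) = p^2 - 14*p/3 - 49/3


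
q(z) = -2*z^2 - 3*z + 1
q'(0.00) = -3.00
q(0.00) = 1.00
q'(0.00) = -3.00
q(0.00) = 1.00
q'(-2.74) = 7.96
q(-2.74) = -5.80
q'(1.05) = -7.20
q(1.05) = -4.36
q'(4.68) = -21.72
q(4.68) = -56.84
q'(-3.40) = 10.60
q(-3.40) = -11.92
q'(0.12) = -3.48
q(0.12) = 0.61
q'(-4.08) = 13.32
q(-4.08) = -20.05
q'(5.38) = -24.52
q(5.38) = -73.03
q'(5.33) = -24.32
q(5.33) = -71.81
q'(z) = -4*z - 3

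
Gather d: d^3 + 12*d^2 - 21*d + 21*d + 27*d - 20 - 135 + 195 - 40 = d^3 + 12*d^2 + 27*d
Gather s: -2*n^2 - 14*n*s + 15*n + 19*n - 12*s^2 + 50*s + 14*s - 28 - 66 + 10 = -2*n^2 + 34*n - 12*s^2 + s*(64 - 14*n) - 84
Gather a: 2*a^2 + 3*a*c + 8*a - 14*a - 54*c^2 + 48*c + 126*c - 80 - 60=2*a^2 + a*(3*c - 6) - 54*c^2 + 174*c - 140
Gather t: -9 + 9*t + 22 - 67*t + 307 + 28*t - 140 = 180 - 30*t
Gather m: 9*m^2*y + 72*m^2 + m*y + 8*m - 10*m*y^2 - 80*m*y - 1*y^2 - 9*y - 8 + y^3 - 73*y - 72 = m^2*(9*y + 72) + m*(-10*y^2 - 79*y + 8) + y^3 - y^2 - 82*y - 80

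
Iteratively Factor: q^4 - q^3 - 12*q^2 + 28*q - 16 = (q - 2)*(q^3 + q^2 - 10*q + 8) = (q - 2)*(q + 4)*(q^2 - 3*q + 2) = (q - 2)*(q - 1)*(q + 4)*(q - 2)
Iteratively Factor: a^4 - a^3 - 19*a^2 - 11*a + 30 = (a + 3)*(a^3 - 4*a^2 - 7*a + 10) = (a + 2)*(a + 3)*(a^2 - 6*a + 5) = (a - 1)*(a + 2)*(a + 3)*(a - 5)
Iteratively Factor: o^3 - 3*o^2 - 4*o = (o - 4)*(o^2 + o) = (o - 4)*(o + 1)*(o)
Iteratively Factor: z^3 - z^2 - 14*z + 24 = (z - 2)*(z^2 + z - 12) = (z - 3)*(z - 2)*(z + 4)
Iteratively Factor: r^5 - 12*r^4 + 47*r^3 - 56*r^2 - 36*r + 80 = (r - 2)*(r^4 - 10*r^3 + 27*r^2 - 2*r - 40) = (r - 4)*(r - 2)*(r^3 - 6*r^2 + 3*r + 10) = (r - 5)*(r - 4)*(r - 2)*(r^2 - r - 2) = (r - 5)*(r - 4)*(r - 2)*(r + 1)*(r - 2)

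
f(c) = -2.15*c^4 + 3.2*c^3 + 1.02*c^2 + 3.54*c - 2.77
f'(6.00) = -1496.22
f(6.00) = -2040.01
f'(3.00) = -136.14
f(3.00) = -70.72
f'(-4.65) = 1066.31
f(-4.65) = -1324.11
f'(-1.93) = 97.19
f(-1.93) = -58.64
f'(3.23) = -179.52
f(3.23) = -106.88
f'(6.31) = -1762.01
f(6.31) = -2544.30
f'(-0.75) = 11.04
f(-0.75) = -6.88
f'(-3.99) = 694.52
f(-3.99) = -748.84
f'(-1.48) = 49.43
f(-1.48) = -26.46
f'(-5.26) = 1509.99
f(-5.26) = -2104.69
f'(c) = -8.6*c^3 + 9.6*c^2 + 2.04*c + 3.54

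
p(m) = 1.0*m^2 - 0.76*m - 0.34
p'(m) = 2.0*m - 0.76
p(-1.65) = 3.64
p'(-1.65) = -4.06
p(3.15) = 7.19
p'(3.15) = 5.54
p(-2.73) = 9.19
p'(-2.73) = -6.22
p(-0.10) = -0.25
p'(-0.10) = -0.96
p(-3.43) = 14.03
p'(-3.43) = -7.62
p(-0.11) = -0.24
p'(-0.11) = -0.98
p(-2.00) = 5.18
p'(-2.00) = -4.76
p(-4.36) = 21.98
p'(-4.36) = -9.48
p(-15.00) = 236.06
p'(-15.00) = -30.76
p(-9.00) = 87.50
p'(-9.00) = -18.76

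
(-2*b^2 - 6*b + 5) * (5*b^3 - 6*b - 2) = -10*b^5 - 30*b^4 + 37*b^3 + 40*b^2 - 18*b - 10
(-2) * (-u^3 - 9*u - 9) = 2*u^3 + 18*u + 18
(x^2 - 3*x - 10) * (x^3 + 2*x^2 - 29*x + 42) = x^5 - x^4 - 45*x^3 + 109*x^2 + 164*x - 420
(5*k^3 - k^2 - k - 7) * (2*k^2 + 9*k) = 10*k^5 + 43*k^4 - 11*k^3 - 23*k^2 - 63*k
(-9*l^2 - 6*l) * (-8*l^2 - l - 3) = 72*l^4 + 57*l^3 + 33*l^2 + 18*l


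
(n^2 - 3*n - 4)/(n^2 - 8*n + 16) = (n + 1)/(n - 4)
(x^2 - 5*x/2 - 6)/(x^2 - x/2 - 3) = (x - 4)/(x - 2)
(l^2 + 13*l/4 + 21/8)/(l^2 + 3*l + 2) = (8*l^2 + 26*l + 21)/(8*(l^2 + 3*l + 2))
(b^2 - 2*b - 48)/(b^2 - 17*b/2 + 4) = 2*(b + 6)/(2*b - 1)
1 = 1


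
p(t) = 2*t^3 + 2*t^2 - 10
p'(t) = 6*t^2 + 4*t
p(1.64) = 4.20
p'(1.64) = 22.70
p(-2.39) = -25.88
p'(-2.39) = 24.71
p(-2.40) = -26.13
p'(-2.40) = 24.96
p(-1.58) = -12.90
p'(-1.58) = 8.66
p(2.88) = 54.36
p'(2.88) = 61.29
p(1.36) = -1.27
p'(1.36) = 16.54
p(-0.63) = -9.71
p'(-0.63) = -0.14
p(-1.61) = -13.16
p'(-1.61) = 9.11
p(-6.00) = -370.00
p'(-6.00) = 192.00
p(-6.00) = -370.00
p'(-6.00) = 192.00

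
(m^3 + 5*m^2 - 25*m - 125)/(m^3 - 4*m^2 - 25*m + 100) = (m + 5)/(m - 4)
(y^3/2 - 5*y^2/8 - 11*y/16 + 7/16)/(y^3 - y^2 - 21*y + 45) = (8*y^3 - 10*y^2 - 11*y + 7)/(16*(y^3 - y^2 - 21*y + 45))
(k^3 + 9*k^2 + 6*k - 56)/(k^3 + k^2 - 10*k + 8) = (k + 7)/(k - 1)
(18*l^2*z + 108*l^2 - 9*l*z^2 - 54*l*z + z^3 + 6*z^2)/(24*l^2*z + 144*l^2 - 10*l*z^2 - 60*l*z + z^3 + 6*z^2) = (-3*l + z)/(-4*l + z)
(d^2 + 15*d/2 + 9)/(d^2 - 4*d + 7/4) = 2*(2*d^2 + 15*d + 18)/(4*d^2 - 16*d + 7)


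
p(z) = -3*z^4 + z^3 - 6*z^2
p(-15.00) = -156600.00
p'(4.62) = -1174.74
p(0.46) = -1.31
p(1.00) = -8.00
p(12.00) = -61344.00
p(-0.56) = -2.35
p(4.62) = -1396.21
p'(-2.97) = 376.48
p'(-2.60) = 262.39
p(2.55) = -149.28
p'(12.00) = -20448.00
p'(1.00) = -21.00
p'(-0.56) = 9.77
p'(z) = -12*z^3 + 3*z^2 - 12*z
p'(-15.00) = 41355.00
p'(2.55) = -210.07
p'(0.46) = -6.05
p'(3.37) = -465.64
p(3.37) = -416.81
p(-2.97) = -312.55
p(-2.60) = -195.23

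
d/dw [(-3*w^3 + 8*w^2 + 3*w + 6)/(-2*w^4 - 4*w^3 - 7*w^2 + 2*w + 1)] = (-6*w^6 + 32*w^5 + 71*w^4 + 60*w^3 + 100*w^2 + 100*w - 9)/(4*w^8 + 16*w^7 + 44*w^6 + 48*w^5 + 29*w^4 - 36*w^3 - 10*w^2 + 4*w + 1)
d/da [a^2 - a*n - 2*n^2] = 2*a - n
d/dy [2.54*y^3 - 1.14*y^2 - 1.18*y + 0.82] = 7.62*y^2 - 2.28*y - 1.18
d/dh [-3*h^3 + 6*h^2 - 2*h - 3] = -9*h^2 + 12*h - 2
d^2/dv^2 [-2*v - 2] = 0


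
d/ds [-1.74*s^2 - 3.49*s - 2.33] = -3.48*s - 3.49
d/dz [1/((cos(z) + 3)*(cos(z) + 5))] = 2*(cos(z) + 4)*sin(z)/((cos(z) + 3)^2*(cos(z) + 5)^2)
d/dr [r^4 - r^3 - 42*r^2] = r*(4*r^2 - 3*r - 84)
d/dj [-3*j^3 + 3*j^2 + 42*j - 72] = -9*j^2 + 6*j + 42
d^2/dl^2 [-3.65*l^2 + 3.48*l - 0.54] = -7.30000000000000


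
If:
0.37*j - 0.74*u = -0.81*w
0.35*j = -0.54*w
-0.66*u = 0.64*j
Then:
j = 0.00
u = 0.00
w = 0.00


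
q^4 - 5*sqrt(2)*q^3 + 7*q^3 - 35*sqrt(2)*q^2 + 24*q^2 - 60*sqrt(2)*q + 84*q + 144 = (q + 3)*(q + 4)*(q - 3*sqrt(2))*(q - 2*sqrt(2))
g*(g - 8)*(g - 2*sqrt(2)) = g^3 - 8*g^2 - 2*sqrt(2)*g^2 + 16*sqrt(2)*g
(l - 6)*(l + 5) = l^2 - l - 30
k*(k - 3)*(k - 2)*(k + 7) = k^4 + 2*k^3 - 29*k^2 + 42*k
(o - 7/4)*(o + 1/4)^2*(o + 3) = o^4 + 7*o^3/4 - 73*o^2/16 - 163*o/64 - 21/64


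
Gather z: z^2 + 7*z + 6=z^2 + 7*z + 6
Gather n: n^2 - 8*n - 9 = n^2 - 8*n - 9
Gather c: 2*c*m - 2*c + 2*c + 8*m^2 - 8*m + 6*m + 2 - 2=2*c*m + 8*m^2 - 2*m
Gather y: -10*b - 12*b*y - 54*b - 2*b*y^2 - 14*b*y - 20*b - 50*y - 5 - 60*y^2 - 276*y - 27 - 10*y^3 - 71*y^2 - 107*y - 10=-84*b - 10*y^3 + y^2*(-2*b - 131) + y*(-26*b - 433) - 42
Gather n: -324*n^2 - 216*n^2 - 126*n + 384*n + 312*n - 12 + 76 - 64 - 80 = -540*n^2 + 570*n - 80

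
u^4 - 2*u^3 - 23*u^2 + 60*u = u*(u - 4)*(u - 3)*(u + 5)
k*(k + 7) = k^2 + 7*k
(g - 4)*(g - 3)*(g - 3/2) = g^3 - 17*g^2/2 + 45*g/2 - 18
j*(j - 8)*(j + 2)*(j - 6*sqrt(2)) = j^4 - 6*sqrt(2)*j^3 - 6*j^3 - 16*j^2 + 36*sqrt(2)*j^2 + 96*sqrt(2)*j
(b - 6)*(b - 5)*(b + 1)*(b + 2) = b^4 - 8*b^3 - b^2 + 68*b + 60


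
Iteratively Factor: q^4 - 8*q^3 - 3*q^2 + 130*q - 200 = (q - 2)*(q^3 - 6*q^2 - 15*q + 100) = (q - 5)*(q - 2)*(q^2 - q - 20) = (q - 5)*(q - 2)*(q + 4)*(q - 5)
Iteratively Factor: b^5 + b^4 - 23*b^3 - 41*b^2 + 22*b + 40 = (b - 1)*(b^4 + 2*b^3 - 21*b^2 - 62*b - 40) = (b - 1)*(b + 1)*(b^3 + b^2 - 22*b - 40) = (b - 1)*(b + 1)*(b + 2)*(b^2 - b - 20) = (b - 5)*(b - 1)*(b + 1)*(b + 2)*(b + 4)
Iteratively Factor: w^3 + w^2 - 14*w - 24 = (w + 2)*(w^2 - w - 12) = (w - 4)*(w + 2)*(w + 3)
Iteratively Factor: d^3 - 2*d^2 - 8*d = (d + 2)*(d^2 - 4*d) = d*(d + 2)*(d - 4)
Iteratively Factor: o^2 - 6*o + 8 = (o - 4)*(o - 2)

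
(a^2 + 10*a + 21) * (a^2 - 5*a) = a^4 + 5*a^3 - 29*a^2 - 105*a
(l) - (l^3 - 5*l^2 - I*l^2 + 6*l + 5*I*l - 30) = -l^3 + 5*l^2 + I*l^2 - 5*l - 5*I*l + 30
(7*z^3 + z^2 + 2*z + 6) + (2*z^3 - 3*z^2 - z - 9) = 9*z^3 - 2*z^2 + z - 3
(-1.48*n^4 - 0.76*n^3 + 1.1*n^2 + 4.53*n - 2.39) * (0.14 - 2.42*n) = 3.5816*n^5 + 1.632*n^4 - 2.7684*n^3 - 10.8086*n^2 + 6.418*n - 0.3346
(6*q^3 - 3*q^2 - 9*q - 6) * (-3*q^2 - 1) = -18*q^5 + 9*q^4 + 21*q^3 + 21*q^2 + 9*q + 6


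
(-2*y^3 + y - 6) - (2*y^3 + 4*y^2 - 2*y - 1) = -4*y^3 - 4*y^2 + 3*y - 5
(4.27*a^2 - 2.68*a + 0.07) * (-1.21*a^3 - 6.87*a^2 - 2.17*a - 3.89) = -5.1667*a^5 - 26.0921*a^4 + 9.061*a^3 - 11.2756*a^2 + 10.2733*a - 0.2723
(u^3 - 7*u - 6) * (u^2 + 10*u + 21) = u^5 + 10*u^4 + 14*u^3 - 76*u^2 - 207*u - 126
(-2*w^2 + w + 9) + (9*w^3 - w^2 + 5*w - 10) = 9*w^3 - 3*w^2 + 6*w - 1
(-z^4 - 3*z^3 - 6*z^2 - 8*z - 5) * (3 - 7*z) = 7*z^5 + 18*z^4 + 33*z^3 + 38*z^2 + 11*z - 15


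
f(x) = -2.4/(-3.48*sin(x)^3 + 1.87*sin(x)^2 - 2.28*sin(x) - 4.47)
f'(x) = -2.4*(10.44*sin(x)^2*cos(x) - 3.74*sin(x)*cos(x) + 2.28*cos(x))/(-3.48*sin(x)^3 + 1.87*sin(x)^2 - 2.28*sin(x) - 4.47)^2 = (-25.056*sin(x)^2 + 8.976*sin(x) - 5.472)*cos(x)/(3.48*sin(x)^3 - 1.87*sin(x)^2 + 2.28*sin(x) + 4.47)^2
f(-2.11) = -2.26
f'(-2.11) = 14.38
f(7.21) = 0.35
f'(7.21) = -0.18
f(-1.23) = -1.07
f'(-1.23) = -2.38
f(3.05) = 0.51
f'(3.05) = 0.22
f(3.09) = 0.52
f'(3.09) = 0.24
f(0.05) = 0.52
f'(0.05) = -0.24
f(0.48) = 0.44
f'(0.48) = -0.20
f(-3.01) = 0.58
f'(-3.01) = 0.41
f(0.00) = 0.54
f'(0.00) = -0.27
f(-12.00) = 0.42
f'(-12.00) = -0.20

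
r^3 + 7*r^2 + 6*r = r*(r + 1)*(r + 6)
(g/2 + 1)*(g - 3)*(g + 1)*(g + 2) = g^4/2 + g^3 - 7*g^2/2 - 10*g - 6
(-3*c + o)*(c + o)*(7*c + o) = -21*c^3 - 17*c^2*o + 5*c*o^2 + o^3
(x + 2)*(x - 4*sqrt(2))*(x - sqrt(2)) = x^3 - 5*sqrt(2)*x^2 + 2*x^2 - 10*sqrt(2)*x + 8*x + 16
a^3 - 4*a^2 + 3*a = a*(a - 3)*(a - 1)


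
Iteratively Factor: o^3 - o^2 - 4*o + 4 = (o - 2)*(o^2 + o - 2) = (o - 2)*(o - 1)*(o + 2)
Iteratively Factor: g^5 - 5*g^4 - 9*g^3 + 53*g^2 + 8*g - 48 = (g - 1)*(g^4 - 4*g^3 - 13*g^2 + 40*g + 48) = (g - 1)*(g + 3)*(g^3 - 7*g^2 + 8*g + 16) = (g - 4)*(g - 1)*(g + 3)*(g^2 - 3*g - 4) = (g - 4)^2*(g - 1)*(g + 3)*(g + 1)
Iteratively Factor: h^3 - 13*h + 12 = (h - 1)*(h^2 + h - 12) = (h - 3)*(h - 1)*(h + 4)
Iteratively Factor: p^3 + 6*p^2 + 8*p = (p + 2)*(p^2 + 4*p) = p*(p + 2)*(p + 4)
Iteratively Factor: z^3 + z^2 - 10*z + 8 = (z - 2)*(z^2 + 3*z - 4) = (z - 2)*(z + 4)*(z - 1)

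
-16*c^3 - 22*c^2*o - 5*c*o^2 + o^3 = (-8*c + o)*(c + o)*(2*c + o)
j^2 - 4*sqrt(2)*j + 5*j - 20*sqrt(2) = (j + 5)*(j - 4*sqrt(2))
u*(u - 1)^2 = u^3 - 2*u^2 + u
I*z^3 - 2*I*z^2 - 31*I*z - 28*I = (z - 7)*(z + 4)*(I*z + I)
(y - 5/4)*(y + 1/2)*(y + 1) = y^3 + y^2/4 - 11*y/8 - 5/8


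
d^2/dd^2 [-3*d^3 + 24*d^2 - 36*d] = 48 - 18*d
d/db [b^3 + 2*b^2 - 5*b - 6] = 3*b^2 + 4*b - 5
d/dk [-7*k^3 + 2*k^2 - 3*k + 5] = -21*k^2 + 4*k - 3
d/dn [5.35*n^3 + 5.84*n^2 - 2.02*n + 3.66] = 16.05*n^2 + 11.68*n - 2.02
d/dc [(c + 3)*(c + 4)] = 2*c + 7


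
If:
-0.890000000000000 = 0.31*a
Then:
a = -2.87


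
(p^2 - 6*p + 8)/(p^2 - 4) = (p - 4)/(p + 2)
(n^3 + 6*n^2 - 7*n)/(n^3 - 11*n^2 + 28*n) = (n^2 + 6*n - 7)/(n^2 - 11*n + 28)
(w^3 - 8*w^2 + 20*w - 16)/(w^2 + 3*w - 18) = (w^3 - 8*w^2 + 20*w - 16)/(w^2 + 3*w - 18)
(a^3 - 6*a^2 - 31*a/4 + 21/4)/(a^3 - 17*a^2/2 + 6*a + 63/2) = (a - 1/2)/(a - 3)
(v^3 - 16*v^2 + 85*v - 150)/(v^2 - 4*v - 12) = (v^2 - 10*v + 25)/(v + 2)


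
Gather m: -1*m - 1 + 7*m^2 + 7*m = 7*m^2 + 6*m - 1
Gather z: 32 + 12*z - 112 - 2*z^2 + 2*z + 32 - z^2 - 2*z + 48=-3*z^2 + 12*z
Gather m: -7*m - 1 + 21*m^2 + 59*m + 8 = 21*m^2 + 52*m + 7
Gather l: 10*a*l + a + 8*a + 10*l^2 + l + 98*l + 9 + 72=9*a + 10*l^2 + l*(10*a + 99) + 81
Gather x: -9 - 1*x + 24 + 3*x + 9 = 2*x + 24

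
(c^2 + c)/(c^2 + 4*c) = (c + 1)/(c + 4)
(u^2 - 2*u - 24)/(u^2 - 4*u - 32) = (u - 6)/(u - 8)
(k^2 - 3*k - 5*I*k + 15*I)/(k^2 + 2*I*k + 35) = (k - 3)/(k + 7*I)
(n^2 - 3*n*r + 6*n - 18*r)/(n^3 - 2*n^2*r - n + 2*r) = (n^2 - 3*n*r + 6*n - 18*r)/(n^3 - 2*n^2*r - n + 2*r)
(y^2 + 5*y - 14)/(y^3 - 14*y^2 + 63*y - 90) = (y^2 + 5*y - 14)/(y^3 - 14*y^2 + 63*y - 90)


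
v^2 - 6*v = v*(v - 6)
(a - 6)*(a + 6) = a^2 - 36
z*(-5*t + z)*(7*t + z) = -35*t^2*z + 2*t*z^2 + z^3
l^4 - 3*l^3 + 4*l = l*(l - 2)^2*(l + 1)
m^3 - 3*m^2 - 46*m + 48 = (m - 8)*(m - 1)*(m + 6)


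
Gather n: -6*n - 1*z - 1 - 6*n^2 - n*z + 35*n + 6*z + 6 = -6*n^2 + n*(29 - z) + 5*z + 5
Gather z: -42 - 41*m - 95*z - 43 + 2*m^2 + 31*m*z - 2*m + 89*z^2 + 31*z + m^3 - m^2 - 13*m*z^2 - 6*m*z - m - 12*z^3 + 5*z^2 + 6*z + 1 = m^3 + m^2 - 44*m - 12*z^3 + z^2*(94 - 13*m) + z*(25*m - 58) - 84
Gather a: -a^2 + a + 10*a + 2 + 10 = -a^2 + 11*a + 12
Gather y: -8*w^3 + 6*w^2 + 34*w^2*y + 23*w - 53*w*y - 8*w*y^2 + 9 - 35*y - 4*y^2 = -8*w^3 + 6*w^2 + 23*w + y^2*(-8*w - 4) + y*(34*w^2 - 53*w - 35) + 9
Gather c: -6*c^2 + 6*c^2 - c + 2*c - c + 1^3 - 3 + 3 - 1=0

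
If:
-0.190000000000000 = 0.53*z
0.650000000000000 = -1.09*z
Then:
No Solution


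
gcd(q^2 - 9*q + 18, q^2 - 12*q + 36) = q - 6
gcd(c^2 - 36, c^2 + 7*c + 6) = c + 6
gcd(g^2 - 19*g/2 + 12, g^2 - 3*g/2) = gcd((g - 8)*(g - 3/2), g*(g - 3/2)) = g - 3/2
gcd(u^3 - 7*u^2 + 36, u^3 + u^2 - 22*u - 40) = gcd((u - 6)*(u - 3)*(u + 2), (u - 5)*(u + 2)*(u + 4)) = u + 2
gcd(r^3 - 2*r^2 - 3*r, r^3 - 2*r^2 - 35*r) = r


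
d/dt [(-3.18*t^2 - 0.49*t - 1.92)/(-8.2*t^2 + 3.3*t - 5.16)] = (-14.512*t^2 + 1.32960000000001*t + 8.8644)/(67.24*t^4 - 54.12*t^3 + 95.514*t^2 - 34.056*t + 26.6256)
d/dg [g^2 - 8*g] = 2*g - 8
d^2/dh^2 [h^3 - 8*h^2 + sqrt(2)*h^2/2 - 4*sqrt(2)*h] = 6*h - 16 + sqrt(2)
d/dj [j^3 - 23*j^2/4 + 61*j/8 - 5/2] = 3*j^2 - 23*j/2 + 61/8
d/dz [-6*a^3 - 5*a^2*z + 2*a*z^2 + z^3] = -5*a^2 + 4*a*z + 3*z^2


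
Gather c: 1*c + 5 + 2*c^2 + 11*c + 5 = 2*c^2 + 12*c + 10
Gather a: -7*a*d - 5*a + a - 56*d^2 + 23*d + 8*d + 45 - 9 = a*(-7*d - 4) - 56*d^2 + 31*d + 36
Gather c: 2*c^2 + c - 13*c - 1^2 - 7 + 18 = 2*c^2 - 12*c + 10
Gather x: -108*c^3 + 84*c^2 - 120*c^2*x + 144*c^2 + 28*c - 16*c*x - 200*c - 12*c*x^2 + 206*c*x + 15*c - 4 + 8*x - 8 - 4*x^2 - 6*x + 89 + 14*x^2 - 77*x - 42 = -108*c^3 + 228*c^2 - 157*c + x^2*(10 - 12*c) + x*(-120*c^2 + 190*c - 75) + 35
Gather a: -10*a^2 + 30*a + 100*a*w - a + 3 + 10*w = -10*a^2 + a*(100*w + 29) + 10*w + 3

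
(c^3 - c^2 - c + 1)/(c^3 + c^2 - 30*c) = (c^3 - c^2 - c + 1)/(c*(c^2 + c - 30))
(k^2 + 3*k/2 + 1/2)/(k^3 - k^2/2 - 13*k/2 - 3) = (k + 1)/(k^2 - k - 6)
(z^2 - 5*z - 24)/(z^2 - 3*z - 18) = (z - 8)/(z - 6)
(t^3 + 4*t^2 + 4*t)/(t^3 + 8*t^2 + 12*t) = (t + 2)/(t + 6)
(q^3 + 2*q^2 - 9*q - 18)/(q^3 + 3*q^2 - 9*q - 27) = (q + 2)/(q + 3)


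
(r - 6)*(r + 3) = r^2 - 3*r - 18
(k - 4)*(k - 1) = k^2 - 5*k + 4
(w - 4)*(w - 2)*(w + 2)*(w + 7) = w^4 + 3*w^3 - 32*w^2 - 12*w + 112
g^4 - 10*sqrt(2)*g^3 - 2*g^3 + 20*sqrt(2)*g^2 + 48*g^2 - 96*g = g*(g - 2)*(g - 6*sqrt(2))*(g - 4*sqrt(2))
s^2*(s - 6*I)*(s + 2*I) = s^4 - 4*I*s^3 + 12*s^2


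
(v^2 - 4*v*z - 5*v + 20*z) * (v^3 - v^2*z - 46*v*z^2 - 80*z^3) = v^5 - 5*v^4*z - 5*v^4 - 42*v^3*z^2 + 25*v^3*z + 104*v^2*z^3 + 210*v^2*z^2 + 320*v*z^4 - 520*v*z^3 - 1600*z^4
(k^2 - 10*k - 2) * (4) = 4*k^2 - 40*k - 8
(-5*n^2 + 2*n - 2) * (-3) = 15*n^2 - 6*n + 6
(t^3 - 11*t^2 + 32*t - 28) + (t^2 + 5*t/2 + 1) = t^3 - 10*t^2 + 69*t/2 - 27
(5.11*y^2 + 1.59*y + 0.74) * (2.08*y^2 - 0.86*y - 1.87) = 10.6288*y^4 - 1.0874*y^3 - 9.3839*y^2 - 3.6097*y - 1.3838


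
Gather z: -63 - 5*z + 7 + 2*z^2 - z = 2*z^2 - 6*z - 56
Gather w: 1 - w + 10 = 11 - w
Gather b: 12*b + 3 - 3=12*b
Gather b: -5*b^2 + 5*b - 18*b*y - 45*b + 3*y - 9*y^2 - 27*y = -5*b^2 + b*(-18*y - 40) - 9*y^2 - 24*y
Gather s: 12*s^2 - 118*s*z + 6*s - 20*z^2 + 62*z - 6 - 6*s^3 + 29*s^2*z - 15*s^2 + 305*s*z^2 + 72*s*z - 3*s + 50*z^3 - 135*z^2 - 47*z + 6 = -6*s^3 + s^2*(29*z - 3) + s*(305*z^2 - 46*z + 3) + 50*z^3 - 155*z^2 + 15*z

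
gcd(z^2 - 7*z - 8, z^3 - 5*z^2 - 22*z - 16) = z^2 - 7*z - 8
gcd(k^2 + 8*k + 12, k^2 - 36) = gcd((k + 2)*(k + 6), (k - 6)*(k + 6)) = k + 6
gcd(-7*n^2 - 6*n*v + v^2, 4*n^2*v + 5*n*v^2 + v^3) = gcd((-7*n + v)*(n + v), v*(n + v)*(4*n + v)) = n + v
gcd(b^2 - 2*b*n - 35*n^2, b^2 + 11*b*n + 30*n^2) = b + 5*n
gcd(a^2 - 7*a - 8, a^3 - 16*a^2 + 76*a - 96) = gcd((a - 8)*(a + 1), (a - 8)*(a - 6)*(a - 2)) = a - 8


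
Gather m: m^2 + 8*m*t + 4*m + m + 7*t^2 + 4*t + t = m^2 + m*(8*t + 5) + 7*t^2 + 5*t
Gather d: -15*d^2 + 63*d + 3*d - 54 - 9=-15*d^2 + 66*d - 63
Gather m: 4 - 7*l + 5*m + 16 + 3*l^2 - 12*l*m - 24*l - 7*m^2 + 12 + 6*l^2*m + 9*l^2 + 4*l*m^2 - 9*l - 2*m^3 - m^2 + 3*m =12*l^2 - 40*l - 2*m^3 + m^2*(4*l - 8) + m*(6*l^2 - 12*l + 8) + 32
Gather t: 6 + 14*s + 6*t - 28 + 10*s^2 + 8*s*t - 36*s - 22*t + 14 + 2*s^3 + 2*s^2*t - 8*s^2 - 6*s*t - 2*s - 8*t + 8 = 2*s^3 + 2*s^2 - 24*s + t*(2*s^2 + 2*s - 24)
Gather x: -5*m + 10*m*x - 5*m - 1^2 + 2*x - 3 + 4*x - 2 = -10*m + x*(10*m + 6) - 6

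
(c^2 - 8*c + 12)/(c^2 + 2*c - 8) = (c - 6)/(c + 4)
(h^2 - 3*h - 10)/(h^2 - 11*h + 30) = (h + 2)/(h - 6)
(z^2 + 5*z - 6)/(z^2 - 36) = (z - 1)/(z - 6)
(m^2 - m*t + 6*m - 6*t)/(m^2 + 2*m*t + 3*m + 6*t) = (m^2 - m*t + 6*m - 6*t)/(m^2 + 2*m*t + 3*m + 6*t)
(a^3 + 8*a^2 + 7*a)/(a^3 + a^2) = (a + 7)/a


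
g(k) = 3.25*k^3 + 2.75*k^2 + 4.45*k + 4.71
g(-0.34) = 3.39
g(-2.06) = -21.20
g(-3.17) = -85.29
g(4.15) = 302.83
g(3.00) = 130.56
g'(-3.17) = 84.99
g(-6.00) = -624.99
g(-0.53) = 2.64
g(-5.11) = -379.88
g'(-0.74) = 5.72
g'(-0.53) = 4.27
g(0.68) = 10.03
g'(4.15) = 195.19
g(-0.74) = 1.61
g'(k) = 9.75*k^2 + 5.5*k + 4.45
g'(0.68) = 12.70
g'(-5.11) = 230.94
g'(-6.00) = 322.45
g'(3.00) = 108.70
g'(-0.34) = 3.71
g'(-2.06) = 34.50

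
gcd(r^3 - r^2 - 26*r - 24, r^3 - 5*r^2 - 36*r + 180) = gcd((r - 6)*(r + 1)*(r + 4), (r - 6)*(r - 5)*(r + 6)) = r - 6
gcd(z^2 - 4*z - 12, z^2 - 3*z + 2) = 1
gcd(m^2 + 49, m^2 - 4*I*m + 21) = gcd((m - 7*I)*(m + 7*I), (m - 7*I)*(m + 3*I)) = m - 7*I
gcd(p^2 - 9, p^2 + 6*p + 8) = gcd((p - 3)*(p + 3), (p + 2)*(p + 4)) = 1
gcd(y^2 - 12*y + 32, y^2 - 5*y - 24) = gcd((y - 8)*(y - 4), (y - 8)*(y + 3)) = y - 8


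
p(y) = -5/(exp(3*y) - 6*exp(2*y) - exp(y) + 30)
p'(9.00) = 0.00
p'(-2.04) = -0.00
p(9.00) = 0.00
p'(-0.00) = -0.09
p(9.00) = 0.00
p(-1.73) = -0.17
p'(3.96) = 0.00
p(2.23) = -0.02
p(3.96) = -0.00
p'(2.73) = 0.01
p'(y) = -5*(-3*exp(3*y) + 12*exp(2*y) + exp(y))/(exp(3*y) - 6*exp(2*y) - exp(y) + 30)^2 = (15*exp(2*y) - 60*exp(y) - 5)*exp(y)/(exp(3*y) - 6*exp(2*y) - exp(y) + 30)^2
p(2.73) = -0.00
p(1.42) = 0.83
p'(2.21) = 0.08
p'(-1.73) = -0.00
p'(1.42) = 0.40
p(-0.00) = -0.21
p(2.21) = -0.02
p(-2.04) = -0.17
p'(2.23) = 0.07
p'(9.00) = 0.00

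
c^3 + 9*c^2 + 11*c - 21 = (c - 1)*(c + 3)*(c + 7)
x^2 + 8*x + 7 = (x + 1)*(x + 7)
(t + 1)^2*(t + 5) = t^3 + 7*t^2 + 11*t + 5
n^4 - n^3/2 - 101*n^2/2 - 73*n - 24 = (n - 8)*(n + 1/2)*(n + 1)*(n + 6)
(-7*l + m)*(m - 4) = -7*l*m + 28*l + m^2 - 4*m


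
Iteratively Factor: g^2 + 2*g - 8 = (g - 2)*(g + 4)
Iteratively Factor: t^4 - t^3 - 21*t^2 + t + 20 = (t - 5)*(t^3 + 4*t^2 - t - 4) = (t - 5)*(t - 1)*(t^2 + 5*t + 4) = (t - 5)*(t - 1)*(t + 4)*(t + 1)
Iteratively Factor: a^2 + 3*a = (a)*(a + 3)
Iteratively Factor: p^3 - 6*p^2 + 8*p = (p)*(p^2 - 6*p + 8) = p*(p - 2)*(p - 4)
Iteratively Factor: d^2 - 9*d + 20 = (d - 4)*(d - 5)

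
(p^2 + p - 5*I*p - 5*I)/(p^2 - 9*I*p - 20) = (p + 1)/(p - 4*I)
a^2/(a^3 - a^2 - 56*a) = a/(a^2 - a - 56)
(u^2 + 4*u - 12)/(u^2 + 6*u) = (u - 2)/u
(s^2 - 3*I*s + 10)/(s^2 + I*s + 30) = (s + 2*I)/(s + 6*I)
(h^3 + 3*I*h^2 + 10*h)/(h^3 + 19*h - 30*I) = h/(h - 3*I)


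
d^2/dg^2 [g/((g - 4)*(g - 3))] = 2*(g^3 - 36*g + 84)/(g^6 - 21*g^5 + 183*g^4 - 847*g^3 + 2196*g^2 - 3024*g + 1728)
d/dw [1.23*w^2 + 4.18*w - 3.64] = 2.46*w + 4.18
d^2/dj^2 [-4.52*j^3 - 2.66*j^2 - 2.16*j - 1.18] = -27.12*j - 5.32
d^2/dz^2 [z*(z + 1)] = 2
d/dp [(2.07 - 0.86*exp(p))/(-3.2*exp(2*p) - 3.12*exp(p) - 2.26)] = (-2.752*exp(2*p) + 13.248*exp(p) + 8.402)*exp(p)/(10.24*exp(4*p) + 19.968*exp(3*p) + 24.1984*exp(2*p) + 14.1024*exp(p) + 5.1076)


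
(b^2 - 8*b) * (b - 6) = b^3 - 14*b^2 + 48*b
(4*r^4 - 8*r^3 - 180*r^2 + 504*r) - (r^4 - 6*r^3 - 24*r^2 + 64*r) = 3*r^4 - 2*r^3 - 156*r^2 + 440*r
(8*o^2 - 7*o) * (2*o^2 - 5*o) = 16*o^4 - 54*o^3 + 35*o^2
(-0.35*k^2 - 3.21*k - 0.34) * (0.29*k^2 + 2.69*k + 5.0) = -0.1015*k^4 - 1.8724*k^3 - 10.4835*k^2 - 16.9646*k - 1.7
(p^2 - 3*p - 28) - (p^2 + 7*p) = -10*p - 28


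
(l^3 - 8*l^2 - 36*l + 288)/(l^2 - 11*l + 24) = (l^2 - 36)/(l - 3)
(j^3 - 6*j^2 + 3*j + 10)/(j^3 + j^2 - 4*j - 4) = (j - 5)/(j + 2)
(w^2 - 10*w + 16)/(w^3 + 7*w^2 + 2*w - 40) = (w - 8)/(w^2 + 9*w + 20)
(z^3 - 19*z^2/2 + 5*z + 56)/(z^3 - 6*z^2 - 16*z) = (z - 7/2)/z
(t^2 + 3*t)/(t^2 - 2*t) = (t + 3)/(t - 2)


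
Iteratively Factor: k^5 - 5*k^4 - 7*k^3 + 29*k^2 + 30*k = (k + 2)*(k^4 - 7*k^3 + 7*k^2 + 15*k) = k*(k + 2)*(k^3 - 7*k^2 + 7*k + 15) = k*(k - 5)*(k + 2)*(k^2 - 2*k - 3) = k*(k - 5)*(k + 1)*(k + 2)*(k - 3)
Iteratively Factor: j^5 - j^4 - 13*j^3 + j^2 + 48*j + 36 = (j - 3)*(j^4 + 2*j^3 - 7*j^2 - 20*j - 12) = (j - 3)*(j + 2)*(j^3 - 7*j - 6) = (j - 3)^2*(j + 2)*(j^2 + 3*j + 2) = (j - 3)^2*(j + 2)^2*(j + 1)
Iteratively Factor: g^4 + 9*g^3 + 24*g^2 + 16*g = (g)*(g^3 + 9*g^2 + 24*g + 16) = g*(g + 1)*(g^2 + 8*g + 16) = g*(g + 1)*(g + 4)*(g + 4)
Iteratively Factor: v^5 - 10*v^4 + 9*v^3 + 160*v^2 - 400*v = (v - 4)*(v^4 - 6*v^3 - 15*v^2 + 100*v) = (v - 5)*(v - 4)*(v^3 - v^2 - 20*v) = (v - 5)^2*(v - 4)*(v^2 + 4*v) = (v - 5)^2*(v - 4)*(v + 4)*(v)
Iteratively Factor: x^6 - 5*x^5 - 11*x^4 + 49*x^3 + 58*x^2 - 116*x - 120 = (x + 2)*(x^5 - 7*x^4 + 3*x^3 + 43*x^2 - 28*x - 60) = (x - 3)*(x + 2)*(x^4 - 4*x^3 - 9*x^2 + 16*x + 20) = (x - 3)*(x + 2)^2*(x^3 - 6*x^2 + 3*x + 10) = (x - 3)*(x + 1)*(x + 2)^2*(x^2 - 7*x + 10) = (x - 5)*(x - 3)*(x + 1)*(x + 2)^2*(x - 2)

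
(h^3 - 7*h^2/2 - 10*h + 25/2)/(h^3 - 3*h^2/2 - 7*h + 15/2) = (h - 5)/(h - 3)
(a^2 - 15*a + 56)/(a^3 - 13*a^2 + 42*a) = (a - 8)/(a*(a - 6))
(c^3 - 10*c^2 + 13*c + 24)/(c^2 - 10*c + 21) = (c^2 - 7*c - 8)/(c - 7)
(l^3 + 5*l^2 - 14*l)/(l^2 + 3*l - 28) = l*(l - 2)/(l - 4)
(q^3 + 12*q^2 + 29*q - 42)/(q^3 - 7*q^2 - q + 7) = (q^2 + 13*q + 42)/(q^2 - 6*q - 7)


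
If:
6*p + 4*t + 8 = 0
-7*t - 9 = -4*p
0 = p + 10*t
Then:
No Solution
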